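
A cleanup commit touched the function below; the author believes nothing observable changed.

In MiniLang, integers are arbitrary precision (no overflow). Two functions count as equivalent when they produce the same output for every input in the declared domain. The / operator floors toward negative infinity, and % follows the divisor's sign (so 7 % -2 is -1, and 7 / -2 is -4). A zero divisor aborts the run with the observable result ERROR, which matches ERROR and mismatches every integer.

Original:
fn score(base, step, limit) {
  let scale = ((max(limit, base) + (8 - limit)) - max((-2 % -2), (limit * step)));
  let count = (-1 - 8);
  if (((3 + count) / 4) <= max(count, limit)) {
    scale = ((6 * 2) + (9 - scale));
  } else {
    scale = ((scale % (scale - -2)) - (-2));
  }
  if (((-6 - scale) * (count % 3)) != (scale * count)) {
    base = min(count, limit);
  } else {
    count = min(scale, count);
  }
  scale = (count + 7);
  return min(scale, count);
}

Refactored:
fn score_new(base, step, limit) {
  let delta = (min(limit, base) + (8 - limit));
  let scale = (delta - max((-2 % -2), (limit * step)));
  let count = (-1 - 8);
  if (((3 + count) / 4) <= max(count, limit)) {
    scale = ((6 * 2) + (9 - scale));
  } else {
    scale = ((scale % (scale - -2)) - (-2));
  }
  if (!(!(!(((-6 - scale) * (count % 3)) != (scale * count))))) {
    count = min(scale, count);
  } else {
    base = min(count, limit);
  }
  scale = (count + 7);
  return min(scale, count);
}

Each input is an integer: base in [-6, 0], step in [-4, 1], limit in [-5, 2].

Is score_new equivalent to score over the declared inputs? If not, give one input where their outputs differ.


The rewrite breaks on base=-6, step=-2, limit=-5, where the results are ERROR and -9.
score: scale := -2 | count := -9 | (((3 + count) / 4) <= max(count, limit)): false | divide-by-zero, output ERROR
score_new: delta := 7 | scale := -3 | count := -9 | (((3 + count) / 4) <= max(count, limit)): false | scale := 2 | (!(!(!(((-6 - scale) * (count % 3)) != (scale * count))))): false | base := -9 | scale := -2 | result -9
verdict: not equivalent; witness: base=-6, step=-2, limit=-5


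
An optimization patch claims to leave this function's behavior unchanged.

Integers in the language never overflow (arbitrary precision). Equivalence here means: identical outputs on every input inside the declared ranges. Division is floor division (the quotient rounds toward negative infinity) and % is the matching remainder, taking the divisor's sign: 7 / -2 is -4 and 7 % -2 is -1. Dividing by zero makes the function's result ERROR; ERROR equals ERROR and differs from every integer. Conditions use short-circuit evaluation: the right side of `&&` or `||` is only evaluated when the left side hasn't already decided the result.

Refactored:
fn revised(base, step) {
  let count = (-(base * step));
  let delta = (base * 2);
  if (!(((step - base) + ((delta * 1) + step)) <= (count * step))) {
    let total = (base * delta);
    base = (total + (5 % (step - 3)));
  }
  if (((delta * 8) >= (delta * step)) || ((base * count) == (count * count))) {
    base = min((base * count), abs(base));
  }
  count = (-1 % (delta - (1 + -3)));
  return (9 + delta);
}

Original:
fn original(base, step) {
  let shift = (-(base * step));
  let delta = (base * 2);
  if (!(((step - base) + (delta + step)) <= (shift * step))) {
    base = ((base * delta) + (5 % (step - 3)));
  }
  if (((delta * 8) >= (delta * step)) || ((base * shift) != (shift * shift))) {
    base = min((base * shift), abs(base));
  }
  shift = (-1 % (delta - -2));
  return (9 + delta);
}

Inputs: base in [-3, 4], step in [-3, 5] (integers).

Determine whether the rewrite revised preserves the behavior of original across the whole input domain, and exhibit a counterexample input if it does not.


Equivalent. There is a behavioral-looking edit here, yet the outcome never shifts on this domain.
Across all 72 domain points the two functions coincide.
Tracing base=-1, step=3: original: shift=3, then delta=-2, then (!(((step - base) + (delta + step)) <= (shift * step))) is false, then (((delta * 8) >= (delta * step)) || ((base * shift) != (shift * shift))) is true, then base=-3, then a zero divisor aborts: ERROR | revised: count=3, then delta=-2, then (!(((step - base) + ((delta * 1) + step)) <= (count * step))) is false, then (((delta * 8) >= (delta * step)) || ((base * count) == (count * count))) is false, then a zero divisor aborts: ERROR — matching result ERROR.
verdict: equivalent


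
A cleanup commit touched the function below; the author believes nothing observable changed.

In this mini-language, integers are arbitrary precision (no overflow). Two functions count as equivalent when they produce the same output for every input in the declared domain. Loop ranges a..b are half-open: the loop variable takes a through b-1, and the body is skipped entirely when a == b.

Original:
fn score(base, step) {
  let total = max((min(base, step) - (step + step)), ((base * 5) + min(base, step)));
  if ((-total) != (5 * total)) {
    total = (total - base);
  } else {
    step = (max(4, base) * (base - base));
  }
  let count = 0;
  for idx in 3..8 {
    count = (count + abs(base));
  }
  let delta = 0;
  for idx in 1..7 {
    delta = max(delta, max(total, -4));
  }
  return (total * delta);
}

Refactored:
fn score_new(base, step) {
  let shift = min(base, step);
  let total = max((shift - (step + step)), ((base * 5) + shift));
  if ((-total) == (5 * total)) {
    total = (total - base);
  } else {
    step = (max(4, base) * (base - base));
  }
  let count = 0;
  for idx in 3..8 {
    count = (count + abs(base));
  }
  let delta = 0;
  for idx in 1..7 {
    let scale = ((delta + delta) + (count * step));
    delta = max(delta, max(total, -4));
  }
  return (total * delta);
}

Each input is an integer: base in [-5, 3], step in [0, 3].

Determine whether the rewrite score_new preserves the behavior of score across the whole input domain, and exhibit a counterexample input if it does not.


Run the pair on base=1, step=0.
score: total=5, then ((-total) != (5 * total)) is true, then total=4, then count=0, then (idx=3), then count=1, then (idx=4), then count=2, then (idx=5), then count=3, then (idx=6), then count=4, then (idx=7), then count=5, then delta=0, then (idx=1), then delta=4, then (idx=2), then delta=4, then (idx=3), then delta=4, then (idx=4), then delta=4, then (idx=5), then delta=4, then (idx=6), then delta=4, then returns 16
score_new: shift=0, then total=5, then ((-total) == (5 * total)) is false, then step=0, then count=0, then (idx=3), then count=1, then (idx=4), then count=2, then (idx=5), then count=3, then (idx=6), then count=4, then (idx=7), then count=5, then delta=0, then (idx=1), then scale=0, then delta=5, then (idx=2), then scale=10, then delta=5, then (idx=3), then scale=10, then delta=5, then (idx=4), then scale=10, then delta=5, then (idx=5), then scale=10, then delta=5, then (idx=6), then scale=10, then delta=5, then returns 25
16 vs 25 — the two versions disagree here.
verdict: not equivalent; witness: base=1, step=0


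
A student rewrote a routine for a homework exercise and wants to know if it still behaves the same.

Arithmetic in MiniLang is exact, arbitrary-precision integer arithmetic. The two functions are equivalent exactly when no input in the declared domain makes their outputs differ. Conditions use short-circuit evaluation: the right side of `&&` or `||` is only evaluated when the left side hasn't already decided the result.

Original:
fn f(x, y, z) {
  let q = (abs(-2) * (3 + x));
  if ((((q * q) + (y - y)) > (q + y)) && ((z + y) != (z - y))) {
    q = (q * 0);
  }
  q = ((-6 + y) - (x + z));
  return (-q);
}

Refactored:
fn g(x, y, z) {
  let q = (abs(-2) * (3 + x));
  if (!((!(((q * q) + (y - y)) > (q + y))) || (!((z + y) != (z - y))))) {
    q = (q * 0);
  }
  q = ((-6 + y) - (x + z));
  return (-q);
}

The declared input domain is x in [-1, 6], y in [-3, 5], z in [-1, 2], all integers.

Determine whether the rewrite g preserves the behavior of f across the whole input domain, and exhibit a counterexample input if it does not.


Equivalent — the differences include boolean connective usage differs, yet no declared input distinguishes the two.
As a probe, take x=1, y=0, z=-1: f runs q = 8; ((((q * q) + (y - y)) > (q + y)) && ((z + y) != (z - y))) -> false; q = -6; return 6; g runs q = 8; (!((!(((q * q) + (y - y)) > (q + y))) || (!((z + y) != (z - y))))) -> false; q = -6; return 6; both end at 6.
Across all 288 domain points the two functions coincide.
verdict: equivalent


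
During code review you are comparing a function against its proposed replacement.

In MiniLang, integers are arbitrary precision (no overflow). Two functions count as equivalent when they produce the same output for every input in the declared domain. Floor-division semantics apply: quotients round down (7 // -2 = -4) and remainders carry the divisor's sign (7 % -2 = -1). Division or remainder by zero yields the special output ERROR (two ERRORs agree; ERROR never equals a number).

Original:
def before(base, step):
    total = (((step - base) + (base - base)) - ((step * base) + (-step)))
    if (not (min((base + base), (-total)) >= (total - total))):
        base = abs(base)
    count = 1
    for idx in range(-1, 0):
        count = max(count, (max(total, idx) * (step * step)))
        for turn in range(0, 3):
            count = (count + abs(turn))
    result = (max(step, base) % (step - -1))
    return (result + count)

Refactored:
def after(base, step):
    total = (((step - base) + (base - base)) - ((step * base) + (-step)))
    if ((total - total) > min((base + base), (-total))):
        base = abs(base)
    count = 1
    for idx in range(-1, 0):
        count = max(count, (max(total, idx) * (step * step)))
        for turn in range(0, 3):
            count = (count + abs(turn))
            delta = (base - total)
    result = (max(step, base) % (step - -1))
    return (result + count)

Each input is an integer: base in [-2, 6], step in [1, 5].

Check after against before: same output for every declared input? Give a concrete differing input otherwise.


Comparing the listings, the differences include: local variable names differ, comparison usage differs, statement counts differ, arithmetic usage differs, boolean connective usage differs.
One worked example (base=6, step=1) — before: total becomes -10; next (not (min((base + base), (-total)) >= (total - total))) evaluates to false; next count becomes 1; next at idx=-1:; next count becomes 1; next at turn=0:; next count becomes 1; next at turn=1:; next count becomes 2; next at turn=2:; next count becomes 4; next result becomes 0; next final value 4; after: total becomes -10; next ((total - total) > min((base + base), (-total))) evaluates to false; next count becomes 1; next at idx=-1:; next count becomes 1; next at turn=0:; next count becomes 1; next delta becomes 16; next at turn=1:; next count becomes 2; next delta becomes 16; next at turn=2:; next count becomes 4; next delta becomes 16; next result becomes 0; next final value 4; agreement on 4.
Every one of the 45 inputs gives matching results.
verdict: equivalent


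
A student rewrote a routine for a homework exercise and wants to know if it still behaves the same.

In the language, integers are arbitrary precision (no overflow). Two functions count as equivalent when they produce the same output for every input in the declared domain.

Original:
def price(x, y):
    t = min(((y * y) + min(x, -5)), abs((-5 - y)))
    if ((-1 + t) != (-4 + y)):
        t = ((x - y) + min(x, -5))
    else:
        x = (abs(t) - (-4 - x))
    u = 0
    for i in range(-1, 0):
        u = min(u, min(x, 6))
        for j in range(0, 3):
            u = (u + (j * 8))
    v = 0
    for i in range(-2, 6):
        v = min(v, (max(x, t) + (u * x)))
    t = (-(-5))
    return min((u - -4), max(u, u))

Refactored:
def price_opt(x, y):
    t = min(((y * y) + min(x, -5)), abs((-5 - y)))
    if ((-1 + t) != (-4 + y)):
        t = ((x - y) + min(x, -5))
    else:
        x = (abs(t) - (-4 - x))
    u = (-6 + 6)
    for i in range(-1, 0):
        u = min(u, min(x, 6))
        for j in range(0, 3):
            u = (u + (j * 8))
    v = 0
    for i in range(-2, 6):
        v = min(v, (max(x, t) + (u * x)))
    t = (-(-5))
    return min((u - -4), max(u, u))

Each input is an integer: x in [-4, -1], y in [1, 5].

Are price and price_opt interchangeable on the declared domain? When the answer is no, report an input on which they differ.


This is a faithful refactor — constant usage differs; also arithmetic usage differs, but the computed results match everywhere.
Spot check at x=-2, y=5 — price: t becomes 10; next ((-1 + t) != (-4 + y)) evaluates to true; next t becomes -12; next u becomes 0; next at i=-1:; next u becomes -2; next at j=0:; next u becomes -2; next at j=1:; next u becomes 6; next at j=2:; next u becomes 22; next v becomes 0; next at i=-2:; next v becomes -46; next at i=-1:; next v becomes -46; next at i=0:; next v becomes -46; next at i=1:; next v becomes -46; next at i=2:; next v becomes -46; next at i=3:; next v becomes -46; next at i=4:; next v becomes -46; next at i=5:; next v becomes -46; next t becomes 5; next final value 22. price_opt: t becomes 10; next ((-1 + t) != (-4 + y)) evaluates to true; next t becomes -12; next u becomes 0; next at i=-1:; next u becomes -2; next at j=0:; next u becomes -2; next at j=1:; next u becomes 6; next at j=2:; next u becomes 22; next v becomes 0; next at i=-2:; next v becomes -46; next at i=-1:; next v becomes -46; next at i=0:; next v becomes -46; next at i=1:; next v becomes -46; next at i=2:; next v becomes -46; next at i=3:; next v becomes -46; next at i=4:; next v becomes -46; next at i=5:; next v becomes -46; next t becomes 5; next final value 22. Both give 22.
Sweeping the whole domain (20 inputs) finds no disagreement.
verdict: equivalent


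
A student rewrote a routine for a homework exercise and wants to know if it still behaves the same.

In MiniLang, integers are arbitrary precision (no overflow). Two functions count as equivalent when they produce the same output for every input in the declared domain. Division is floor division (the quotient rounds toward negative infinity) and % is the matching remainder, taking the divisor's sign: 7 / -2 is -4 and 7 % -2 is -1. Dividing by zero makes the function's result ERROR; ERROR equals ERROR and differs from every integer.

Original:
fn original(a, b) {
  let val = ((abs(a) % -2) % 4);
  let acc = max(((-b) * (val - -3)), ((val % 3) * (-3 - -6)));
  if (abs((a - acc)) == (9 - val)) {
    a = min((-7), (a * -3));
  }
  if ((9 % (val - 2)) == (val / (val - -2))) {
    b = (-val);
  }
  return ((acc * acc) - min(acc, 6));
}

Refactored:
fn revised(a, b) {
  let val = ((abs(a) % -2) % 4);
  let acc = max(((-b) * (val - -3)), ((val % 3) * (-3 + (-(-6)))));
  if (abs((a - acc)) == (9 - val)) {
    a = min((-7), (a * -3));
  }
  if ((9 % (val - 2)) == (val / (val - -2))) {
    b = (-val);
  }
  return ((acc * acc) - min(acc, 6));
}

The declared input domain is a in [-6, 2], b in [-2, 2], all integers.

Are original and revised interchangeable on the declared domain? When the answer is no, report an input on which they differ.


Comparing the listings, the differences include: arithmetic usage differs.
Tracing a=2, b=0: original: val becomes 0; next acc becomes 0; next (abs((a - acc)) == (9 - val)) evaluates to false; next ((9 % (val - 2)) == (val / (val - -2))) evaluates to false; next final value 0 | revised: val becomes 0; next acc becomes 0; next (abs((a - acc)) == (9 - val)) evaluates to false; next ((9 % (val - 2)) == (val / (val - -2))) evaluates to false; next final value 0 — matching result 0.
Every one of the 45 inputs gives matching results.
verdict: equivalent


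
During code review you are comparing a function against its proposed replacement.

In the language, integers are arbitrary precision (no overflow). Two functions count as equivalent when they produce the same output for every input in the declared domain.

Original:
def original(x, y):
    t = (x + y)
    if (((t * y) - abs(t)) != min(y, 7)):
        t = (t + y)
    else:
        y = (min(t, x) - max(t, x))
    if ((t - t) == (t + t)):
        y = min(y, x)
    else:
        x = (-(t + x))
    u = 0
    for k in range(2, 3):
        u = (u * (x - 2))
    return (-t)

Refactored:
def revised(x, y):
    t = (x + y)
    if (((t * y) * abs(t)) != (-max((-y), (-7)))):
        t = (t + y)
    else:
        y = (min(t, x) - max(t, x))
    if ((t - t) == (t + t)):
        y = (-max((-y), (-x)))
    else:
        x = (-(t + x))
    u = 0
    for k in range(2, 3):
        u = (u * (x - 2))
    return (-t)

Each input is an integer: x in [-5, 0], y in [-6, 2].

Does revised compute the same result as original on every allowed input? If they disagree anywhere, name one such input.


Try x=-1, y=2.
original: t=1, then (((t * y) - abs(t)) != min(y, 7)) is true, then t=3, then ((t - t) == (t + t)) is false, then x=-2, then u=0, then (k=2), then u=0, then returns -3
revised: t=1, then (((t * y) * abs(t)) != (-max((-y), (-7)))) is false, then y=-2, then ((t - t) == (t + t)) is false, then x=0, then u=0, then (k=2), then u=0, then returns -1
-3 and -1 differ, so these are not the same function on this domain.
verdict: not equivalent; witness: x=-1, y=2


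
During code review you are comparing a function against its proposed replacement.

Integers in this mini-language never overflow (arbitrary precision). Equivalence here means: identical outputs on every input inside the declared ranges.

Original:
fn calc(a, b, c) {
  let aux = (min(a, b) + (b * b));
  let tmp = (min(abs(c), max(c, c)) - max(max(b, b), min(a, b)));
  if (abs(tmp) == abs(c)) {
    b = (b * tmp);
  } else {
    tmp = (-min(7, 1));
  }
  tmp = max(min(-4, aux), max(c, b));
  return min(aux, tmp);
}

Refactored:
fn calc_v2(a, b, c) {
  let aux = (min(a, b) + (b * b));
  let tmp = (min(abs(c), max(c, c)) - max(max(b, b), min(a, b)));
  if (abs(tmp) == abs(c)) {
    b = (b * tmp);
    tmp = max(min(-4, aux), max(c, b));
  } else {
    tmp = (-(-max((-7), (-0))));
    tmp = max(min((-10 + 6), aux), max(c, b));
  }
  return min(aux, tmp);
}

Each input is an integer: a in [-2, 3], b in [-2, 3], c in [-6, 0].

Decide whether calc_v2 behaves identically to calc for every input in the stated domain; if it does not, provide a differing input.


Equivalent. The one real change (`1` became `0`) has no effect anywhere in the declared ranges.
Every one of the 252 inputs gives matching results.
One worked example (a=-1, b=1, c=-5) — calc: aux = 0; tmp = -6; (abs(tmp) == abs(c)) -> false; tmp = -1; tmp = 1; return 0; calc_v2: aux = 0; tmp = -6; (abs(tmp) == abs(c)) -> false; tmp = 0; tmp = 1; return 0; agreement on 0.
verdict: equivalent


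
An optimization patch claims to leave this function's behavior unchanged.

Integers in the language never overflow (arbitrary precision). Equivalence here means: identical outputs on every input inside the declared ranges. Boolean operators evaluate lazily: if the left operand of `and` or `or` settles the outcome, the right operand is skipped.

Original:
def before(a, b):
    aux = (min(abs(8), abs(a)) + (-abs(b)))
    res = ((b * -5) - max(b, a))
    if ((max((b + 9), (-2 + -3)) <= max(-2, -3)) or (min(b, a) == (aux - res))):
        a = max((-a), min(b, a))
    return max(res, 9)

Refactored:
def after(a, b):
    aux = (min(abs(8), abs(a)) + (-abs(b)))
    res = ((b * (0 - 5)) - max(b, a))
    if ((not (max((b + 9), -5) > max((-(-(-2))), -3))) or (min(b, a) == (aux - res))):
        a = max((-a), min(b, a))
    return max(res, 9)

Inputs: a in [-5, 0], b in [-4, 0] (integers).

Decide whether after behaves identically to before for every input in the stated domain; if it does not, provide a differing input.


The two versions differ — the changes include constant usage differs; and boolean connective usage differs; and comparison usage differs; and arithmetic usage differs.
Spot check at a=0, b=0 — before: aux=0, then res=0, then ((max((b + 9), (-2 + -3)) <= max(-2, -3)) or (min(b, a) == (aux - res))) is true, then a=0, then returns 9. after: aux=0, then res=0, then ((not (max((b + 9), -5) > max((-(-(-2))), -3))) or (min(b, a) == (aux - res))) is true, then a=0, then returns 9. Both give 9.
Across all 30 domain points the two functions coincide.
verdict: equivalent


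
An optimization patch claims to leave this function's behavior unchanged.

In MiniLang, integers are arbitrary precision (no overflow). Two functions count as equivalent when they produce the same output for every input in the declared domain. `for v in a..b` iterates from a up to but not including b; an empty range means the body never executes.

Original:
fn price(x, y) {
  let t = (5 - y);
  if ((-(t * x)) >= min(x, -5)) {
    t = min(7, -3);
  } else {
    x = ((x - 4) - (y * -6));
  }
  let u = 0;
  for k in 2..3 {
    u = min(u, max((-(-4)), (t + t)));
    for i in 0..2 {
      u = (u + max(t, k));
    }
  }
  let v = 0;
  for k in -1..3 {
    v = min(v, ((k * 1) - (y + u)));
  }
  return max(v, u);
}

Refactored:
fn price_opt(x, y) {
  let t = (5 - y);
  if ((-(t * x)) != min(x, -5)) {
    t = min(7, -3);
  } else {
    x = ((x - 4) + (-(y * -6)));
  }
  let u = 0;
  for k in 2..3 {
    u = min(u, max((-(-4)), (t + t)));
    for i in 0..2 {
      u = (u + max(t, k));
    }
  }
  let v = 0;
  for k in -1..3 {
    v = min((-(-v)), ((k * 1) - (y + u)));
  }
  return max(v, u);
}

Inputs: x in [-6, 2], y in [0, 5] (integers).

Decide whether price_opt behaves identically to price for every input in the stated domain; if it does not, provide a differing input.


Take x=1, y=0.
price: t := 5 | ((-(t * x)) >= min(x, -5)): true | t := -3 | u := 0 | iter k=2: | u := 0 | iter i=0: | u := 2 | iter i=1: | u := 4 | v := 0 | iter k=-1: | v := -5 | iter k=0: | v := -5 | iter k=1: | v := -5 | iter k=2: | v := -5 | result 4
price_opt: t := 5 | ((-(t * x)) != min(x, -5)): false | x := -3 | u := 0 | iter k=2: | u := 0 | iter i=0: | u := 5 | iter i=1: | u := 10 | v := 0 | iter k=-1: | v := -11 | iter k=0: | v := -11 | iter k=1: | v := -11 | iter k=2: | v := -11 | result 10
4 and 10 differ, so these are not the same function on this domain.
verdict: not equivalent; witness: x=1, y=0


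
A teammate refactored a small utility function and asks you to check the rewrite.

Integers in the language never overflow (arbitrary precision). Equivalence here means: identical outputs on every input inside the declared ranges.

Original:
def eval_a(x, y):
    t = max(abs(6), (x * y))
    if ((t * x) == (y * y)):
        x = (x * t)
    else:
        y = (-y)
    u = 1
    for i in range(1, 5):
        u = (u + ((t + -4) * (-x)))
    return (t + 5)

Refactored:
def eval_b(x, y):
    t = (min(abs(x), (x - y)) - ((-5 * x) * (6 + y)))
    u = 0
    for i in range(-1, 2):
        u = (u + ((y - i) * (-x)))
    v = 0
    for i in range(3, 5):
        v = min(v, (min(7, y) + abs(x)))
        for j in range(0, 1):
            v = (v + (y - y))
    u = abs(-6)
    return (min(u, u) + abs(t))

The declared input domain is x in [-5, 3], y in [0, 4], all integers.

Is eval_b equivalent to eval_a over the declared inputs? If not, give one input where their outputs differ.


On input x=-5, y=0, eval_a returns 11 while eval_b returns 161.
verdict: not equivalent; witness: x=-5, y=0


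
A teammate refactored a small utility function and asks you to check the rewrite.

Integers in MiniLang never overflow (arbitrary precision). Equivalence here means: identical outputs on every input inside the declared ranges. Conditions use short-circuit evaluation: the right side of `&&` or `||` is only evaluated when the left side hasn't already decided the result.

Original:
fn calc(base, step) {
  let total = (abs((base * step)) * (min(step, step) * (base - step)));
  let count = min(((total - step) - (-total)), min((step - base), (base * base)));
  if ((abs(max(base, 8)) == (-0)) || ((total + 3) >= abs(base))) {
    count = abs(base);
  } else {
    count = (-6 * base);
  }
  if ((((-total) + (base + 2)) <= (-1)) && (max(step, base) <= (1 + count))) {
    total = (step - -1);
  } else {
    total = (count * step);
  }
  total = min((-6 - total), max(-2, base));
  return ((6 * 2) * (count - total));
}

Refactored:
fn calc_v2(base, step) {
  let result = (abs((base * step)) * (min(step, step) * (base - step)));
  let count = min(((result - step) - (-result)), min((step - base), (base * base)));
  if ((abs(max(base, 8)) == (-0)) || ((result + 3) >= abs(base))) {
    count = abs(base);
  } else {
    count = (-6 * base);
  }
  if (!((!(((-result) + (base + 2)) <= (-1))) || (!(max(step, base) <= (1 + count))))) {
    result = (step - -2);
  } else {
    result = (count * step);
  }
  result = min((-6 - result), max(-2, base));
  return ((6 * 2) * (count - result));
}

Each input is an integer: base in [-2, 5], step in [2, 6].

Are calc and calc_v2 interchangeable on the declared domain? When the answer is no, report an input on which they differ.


Run the pair on base=3, step=2.
calc: total = 12; count = -1; ((abs(max(base, 8)) == (-0)) || ((total + 3) >= abs(base))) -> true; count = 3; ((((-total) + (base + 2)) <= (-1)) && (max(step, base) <= (1 + count))) -> true; total = 3; total = -9; return 144
calc_v2: result = 12; count = -1; ((abs(max(base, 8)) == (-0)) || ((result + 3) >= abs(base))) -> true; count = 3; (!((!(((-result) + (base + 2)) <= (-1))) || (!(max(step, base) <= (1 + count))))) -> true; result = 4; result = -10; return 156
144 and 156 differ, so these are not the same function on this domain.
verdict: not equivalent; witness: base=3, step=2


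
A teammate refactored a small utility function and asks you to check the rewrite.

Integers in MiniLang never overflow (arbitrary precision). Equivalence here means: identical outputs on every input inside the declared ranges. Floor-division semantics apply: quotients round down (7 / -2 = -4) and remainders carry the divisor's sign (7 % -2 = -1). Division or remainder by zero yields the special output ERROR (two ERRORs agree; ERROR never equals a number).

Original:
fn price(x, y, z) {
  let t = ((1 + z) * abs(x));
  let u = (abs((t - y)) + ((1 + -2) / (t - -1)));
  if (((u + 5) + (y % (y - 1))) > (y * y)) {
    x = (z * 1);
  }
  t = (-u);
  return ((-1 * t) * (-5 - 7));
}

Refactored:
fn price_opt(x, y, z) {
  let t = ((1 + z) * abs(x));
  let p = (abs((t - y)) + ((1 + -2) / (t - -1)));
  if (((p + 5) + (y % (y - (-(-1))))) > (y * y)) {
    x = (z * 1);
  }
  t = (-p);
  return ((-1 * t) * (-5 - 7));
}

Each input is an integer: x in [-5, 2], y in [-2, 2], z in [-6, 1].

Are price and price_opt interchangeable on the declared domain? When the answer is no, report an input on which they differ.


Although local variable names differ, 320/320 inputs agree.
verdict: equivalent


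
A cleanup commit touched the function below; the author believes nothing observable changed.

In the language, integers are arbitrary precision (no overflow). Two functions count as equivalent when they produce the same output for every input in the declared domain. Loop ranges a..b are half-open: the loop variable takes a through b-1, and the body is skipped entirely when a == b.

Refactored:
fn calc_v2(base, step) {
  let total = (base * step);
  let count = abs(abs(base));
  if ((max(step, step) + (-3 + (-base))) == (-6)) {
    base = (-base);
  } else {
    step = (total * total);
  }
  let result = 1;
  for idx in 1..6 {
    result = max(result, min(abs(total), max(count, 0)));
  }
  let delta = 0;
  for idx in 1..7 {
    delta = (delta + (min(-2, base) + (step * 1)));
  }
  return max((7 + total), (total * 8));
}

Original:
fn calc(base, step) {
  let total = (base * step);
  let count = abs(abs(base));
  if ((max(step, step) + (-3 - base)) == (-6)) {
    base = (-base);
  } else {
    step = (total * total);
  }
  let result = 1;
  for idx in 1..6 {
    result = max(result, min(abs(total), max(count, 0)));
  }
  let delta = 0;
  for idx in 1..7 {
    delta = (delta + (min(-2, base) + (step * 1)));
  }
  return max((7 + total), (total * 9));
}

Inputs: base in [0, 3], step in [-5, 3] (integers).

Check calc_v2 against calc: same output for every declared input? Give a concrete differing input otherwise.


base=1, step=1 yields 9 from calc but 8 from calc_v2.
verdict: not equivalent; witness: base=1, step=1


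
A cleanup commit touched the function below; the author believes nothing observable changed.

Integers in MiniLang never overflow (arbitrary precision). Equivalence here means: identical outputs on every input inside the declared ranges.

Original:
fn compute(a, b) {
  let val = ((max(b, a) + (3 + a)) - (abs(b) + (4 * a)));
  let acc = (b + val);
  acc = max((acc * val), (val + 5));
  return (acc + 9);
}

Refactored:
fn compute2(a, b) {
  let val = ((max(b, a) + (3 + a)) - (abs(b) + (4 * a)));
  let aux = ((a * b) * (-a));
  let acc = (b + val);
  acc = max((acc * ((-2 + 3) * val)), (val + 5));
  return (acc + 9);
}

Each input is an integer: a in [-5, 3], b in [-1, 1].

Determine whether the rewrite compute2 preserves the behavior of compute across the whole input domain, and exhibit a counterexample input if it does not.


Reading the diff, among the changes: local variable names differ, arithmetic usage differs, statement counts differ, constant usage differs.
As a probe, take a=0, b=1: compute runs val = 3; acc = 4; acc = 12; return 21; compute2 runs val = 3; aux = 0; acc = 4; acc = 12; return 21; both end at 21.
Across all 27 domain points the two functions coincide.
verdict: equivalent


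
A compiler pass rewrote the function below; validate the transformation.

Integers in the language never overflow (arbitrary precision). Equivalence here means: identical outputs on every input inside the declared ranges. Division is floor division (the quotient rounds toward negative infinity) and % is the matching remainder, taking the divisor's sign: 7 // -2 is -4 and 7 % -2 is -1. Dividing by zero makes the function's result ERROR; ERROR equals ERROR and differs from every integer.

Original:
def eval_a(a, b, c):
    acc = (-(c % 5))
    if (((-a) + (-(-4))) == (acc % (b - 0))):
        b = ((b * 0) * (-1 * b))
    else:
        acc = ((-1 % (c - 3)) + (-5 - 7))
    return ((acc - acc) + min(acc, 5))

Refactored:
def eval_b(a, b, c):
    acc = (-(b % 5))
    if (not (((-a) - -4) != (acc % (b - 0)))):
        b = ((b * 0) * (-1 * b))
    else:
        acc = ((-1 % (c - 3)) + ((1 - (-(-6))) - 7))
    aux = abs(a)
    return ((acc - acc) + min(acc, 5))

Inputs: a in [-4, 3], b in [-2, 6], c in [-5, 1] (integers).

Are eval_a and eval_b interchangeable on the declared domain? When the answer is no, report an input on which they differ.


Take a=-1, b=6, c=-5.
eval_a: acc := 0 | (((-a) + (-(-4))) == (acc % (b - 0))): false | acc := -13 | result -13
eval_b: acc := -1 | (not (((-a) - -4) != (acc % (b - 0)))): true | b := 0 | aux := 1 | result -1
-13 against -1: the behavior changed.
verdict: not equivalent; witness: a=-1, b=6, c=-5


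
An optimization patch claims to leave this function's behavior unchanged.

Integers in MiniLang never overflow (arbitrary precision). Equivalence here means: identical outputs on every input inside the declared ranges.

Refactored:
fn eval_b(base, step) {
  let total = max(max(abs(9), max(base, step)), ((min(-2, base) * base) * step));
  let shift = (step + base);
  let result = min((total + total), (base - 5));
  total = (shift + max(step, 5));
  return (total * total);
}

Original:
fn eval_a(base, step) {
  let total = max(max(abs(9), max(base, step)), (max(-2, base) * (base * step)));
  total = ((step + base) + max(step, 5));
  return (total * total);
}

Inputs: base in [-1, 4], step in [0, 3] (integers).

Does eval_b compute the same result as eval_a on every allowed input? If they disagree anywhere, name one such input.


Although `max(-2, base)` became `min(-2, base)`, no input in the stated domain can expose it; all 24 inputs agree.
verdict: equivalent


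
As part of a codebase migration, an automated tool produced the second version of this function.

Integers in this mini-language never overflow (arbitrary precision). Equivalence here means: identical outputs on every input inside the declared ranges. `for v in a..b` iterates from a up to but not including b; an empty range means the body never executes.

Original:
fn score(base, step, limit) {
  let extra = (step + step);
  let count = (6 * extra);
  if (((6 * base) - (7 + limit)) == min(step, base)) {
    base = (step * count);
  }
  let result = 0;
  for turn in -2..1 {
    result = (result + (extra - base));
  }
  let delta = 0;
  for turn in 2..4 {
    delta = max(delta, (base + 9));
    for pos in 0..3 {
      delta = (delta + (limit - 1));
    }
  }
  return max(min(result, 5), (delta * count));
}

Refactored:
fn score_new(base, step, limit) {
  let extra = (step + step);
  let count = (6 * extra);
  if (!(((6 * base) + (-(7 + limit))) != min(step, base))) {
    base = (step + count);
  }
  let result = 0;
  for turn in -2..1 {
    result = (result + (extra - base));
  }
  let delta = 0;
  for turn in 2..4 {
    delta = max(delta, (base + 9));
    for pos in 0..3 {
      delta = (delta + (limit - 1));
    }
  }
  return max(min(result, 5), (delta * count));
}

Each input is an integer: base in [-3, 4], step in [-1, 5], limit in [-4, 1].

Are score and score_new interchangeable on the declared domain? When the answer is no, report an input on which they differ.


There is a counterexample at base=1, step=-1, limit=0: -42 on one side, 72 on the other.
score: extra := -2 | count := -12 | (((6 * base) - (7 + limit)) == min(step, base)): true | base := 12 | result := 0 | iter turn=-2: | result := -14 | iter turn=-1: | result := -28 | iter turn=0: | result := -42 | delta := 0 | iter turn=2: | delta := 21 | iter pos=0: | delta := 20 | iter pos=1: | delta := 19 | iter pos=2: | delta := 18 | iter turn=3: | delta := 21 | iter pos=0: | delta := 20 | iter pos=1: | delta := 19 | iter pos=2: | delta := 18 | result -42
score_new: extra := -2 | count := -12 | (!(((6 * base) + (-(7 + limit))) != min(step, base))): true | base := -13 | result := 0 | iter turn=-2: | result := 11 | iter turn=-1: | result := 22 | iter turn=0: | result := 33 | delta := 0 | iter turn=2: | delta := 0 | iter pos=0: | delta := -1 | iter pos=1: | delta := -2 | iter pos=2: | delta := -3 | iter turn=3: | delta := -3 | iter pos=0: | delta := -4 | iter pos=1: | delta := -5 | iter pos=2: | delta := -6 | result 72
verdict: not equivalent; witness: base=1, step=-1, limit=0


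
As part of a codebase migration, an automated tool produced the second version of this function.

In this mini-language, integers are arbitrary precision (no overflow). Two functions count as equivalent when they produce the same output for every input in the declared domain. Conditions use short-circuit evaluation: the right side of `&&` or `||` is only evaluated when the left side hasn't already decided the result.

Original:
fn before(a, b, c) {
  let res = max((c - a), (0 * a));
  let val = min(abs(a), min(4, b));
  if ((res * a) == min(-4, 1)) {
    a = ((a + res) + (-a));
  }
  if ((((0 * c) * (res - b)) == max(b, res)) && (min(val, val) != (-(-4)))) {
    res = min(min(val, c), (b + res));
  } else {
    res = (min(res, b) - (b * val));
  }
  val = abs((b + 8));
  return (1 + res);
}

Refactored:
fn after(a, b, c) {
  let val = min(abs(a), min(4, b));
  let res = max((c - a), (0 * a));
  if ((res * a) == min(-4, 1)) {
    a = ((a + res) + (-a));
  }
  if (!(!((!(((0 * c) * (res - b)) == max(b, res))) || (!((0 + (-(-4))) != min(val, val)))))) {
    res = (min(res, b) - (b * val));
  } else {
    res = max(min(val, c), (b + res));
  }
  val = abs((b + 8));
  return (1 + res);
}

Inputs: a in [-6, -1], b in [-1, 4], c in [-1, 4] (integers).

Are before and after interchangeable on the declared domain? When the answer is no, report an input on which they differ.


There is a counterexample at a=-1, b=0, c=-1: 0 on one side, 1 on the other.
before: res = 0; val = 0; ((res * a) == min(-4, 1)) -> false; ((((0 * c) * (res - b)) == max(b, res)) && (min(val, val) != (-(-4)))) -> true; res = -1; val = 8; return 0
after: val = 0; res = 0; ((res * a) == min(-4, 1)) -> false; (!(!((!(((0 * c) * (res - b)) == max(b, res))) || (!((0 + (-(-4))) != min(val, val)))))) -> false; res = 0; val = 8; return 1
verdict: not equivalent; witness: a=-1, b=0, c=-1


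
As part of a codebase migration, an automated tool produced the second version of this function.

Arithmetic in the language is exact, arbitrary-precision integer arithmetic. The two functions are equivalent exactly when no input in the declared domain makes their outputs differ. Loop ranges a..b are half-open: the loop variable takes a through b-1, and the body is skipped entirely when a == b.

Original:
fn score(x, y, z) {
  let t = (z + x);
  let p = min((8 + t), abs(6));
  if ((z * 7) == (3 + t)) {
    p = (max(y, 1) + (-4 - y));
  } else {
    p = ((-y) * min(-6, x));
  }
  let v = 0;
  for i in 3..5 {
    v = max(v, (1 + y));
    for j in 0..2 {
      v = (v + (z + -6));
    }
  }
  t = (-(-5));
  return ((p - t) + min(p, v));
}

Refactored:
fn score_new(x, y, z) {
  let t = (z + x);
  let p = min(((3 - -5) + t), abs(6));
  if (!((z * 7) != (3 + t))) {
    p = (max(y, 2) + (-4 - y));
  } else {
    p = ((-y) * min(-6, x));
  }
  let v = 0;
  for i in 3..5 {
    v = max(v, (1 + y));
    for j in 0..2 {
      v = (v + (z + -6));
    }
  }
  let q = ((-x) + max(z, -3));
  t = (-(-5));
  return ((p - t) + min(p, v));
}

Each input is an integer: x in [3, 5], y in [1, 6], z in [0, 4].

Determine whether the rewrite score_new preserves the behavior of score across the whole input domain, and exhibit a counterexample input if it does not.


Run the pair on x=3, y=1, z=1.
score: t = 4; p = 6; ((z * 7) == (3 + t)) -> true; p = -4; v = 0; [i=3]; v = 2; [j=0]; v = -3; [j=1]; v = -8; [i=4]; v = 2; [j=0]; v = -3; [j=1]; v = -8; t = 5; return -17
score_new: t = 4; p = 6; (!((z * 7) != (3 + t))) -> true; p = -3; v = 0; [i=3]; v = 2; [j=0]; v = -3; [j=1]; v = -8; [i=4]; v = 2; [j=0]; v = -3; [j=1]; v = -8; q = -2; t = 5; return -16
-17 != -16, so the rewrite changes behavior.
verdict: not equivalent; witness: x=3, y=1, z=1


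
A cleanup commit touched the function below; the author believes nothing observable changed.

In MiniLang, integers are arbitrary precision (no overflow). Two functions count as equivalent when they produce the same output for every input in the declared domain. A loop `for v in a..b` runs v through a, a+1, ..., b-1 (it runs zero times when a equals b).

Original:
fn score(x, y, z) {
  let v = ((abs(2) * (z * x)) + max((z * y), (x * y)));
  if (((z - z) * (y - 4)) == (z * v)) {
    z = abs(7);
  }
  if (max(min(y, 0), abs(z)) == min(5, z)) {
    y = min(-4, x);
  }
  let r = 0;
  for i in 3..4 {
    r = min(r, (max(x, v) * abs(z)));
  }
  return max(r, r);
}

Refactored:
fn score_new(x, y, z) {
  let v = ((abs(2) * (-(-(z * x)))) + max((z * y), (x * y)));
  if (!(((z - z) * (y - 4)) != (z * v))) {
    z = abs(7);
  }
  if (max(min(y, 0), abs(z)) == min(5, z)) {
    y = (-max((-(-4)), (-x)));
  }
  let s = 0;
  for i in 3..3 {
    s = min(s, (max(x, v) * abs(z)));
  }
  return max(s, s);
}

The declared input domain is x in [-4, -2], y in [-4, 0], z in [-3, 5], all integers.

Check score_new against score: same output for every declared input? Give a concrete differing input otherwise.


Not equivalent: x=-4, y=-4, z=3 separates them (-12 vs 0).
score: v becomes -8; next (((z - z) * (y - 4)) == (z * v)) evaluates to false; next (max(min(y, 0), abs(z)) == min(5, z)) evaluates to true; next y becomes -4; next r becomes 0; next at i=3:; next r becomes -12; next final value -12
score_new: v becomes -8; next (!(((z - z) * (y - 4)) != (z * v))) evaluates to false; next (max(min(y, 0), abs(z)) == min(5, z)) evaluates to true; next y becomes -4; next s becomes 0; next i never enters its loop body; next final value 0
verdict: not equivalent; witness: x=-4, y=-4, z=3


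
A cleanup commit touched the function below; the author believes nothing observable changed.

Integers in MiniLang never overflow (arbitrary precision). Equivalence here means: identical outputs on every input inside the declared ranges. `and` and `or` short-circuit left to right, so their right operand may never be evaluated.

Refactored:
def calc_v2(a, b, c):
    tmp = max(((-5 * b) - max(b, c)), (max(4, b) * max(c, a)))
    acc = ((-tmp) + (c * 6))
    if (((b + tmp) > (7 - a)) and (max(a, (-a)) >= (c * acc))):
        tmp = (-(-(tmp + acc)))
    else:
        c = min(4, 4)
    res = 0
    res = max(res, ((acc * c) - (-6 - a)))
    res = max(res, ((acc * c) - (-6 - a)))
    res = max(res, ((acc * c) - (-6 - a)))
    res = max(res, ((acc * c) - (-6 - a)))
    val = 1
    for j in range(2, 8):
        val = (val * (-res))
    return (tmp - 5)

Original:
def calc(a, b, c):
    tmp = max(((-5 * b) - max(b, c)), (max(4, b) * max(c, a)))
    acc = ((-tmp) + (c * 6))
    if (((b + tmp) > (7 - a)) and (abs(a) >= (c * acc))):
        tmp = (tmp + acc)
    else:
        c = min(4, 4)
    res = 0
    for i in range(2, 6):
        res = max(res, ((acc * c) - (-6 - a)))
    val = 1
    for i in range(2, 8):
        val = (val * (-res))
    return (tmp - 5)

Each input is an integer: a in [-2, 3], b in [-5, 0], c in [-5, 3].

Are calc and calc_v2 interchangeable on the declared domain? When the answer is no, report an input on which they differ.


Behavior is preserved: although constant usage differs, statement counts differ, loop structure differs, arithmetic usage differs, min/max/abs usage differs, local variable names differ, the outputs never diverge.
Tracing a=-1, b=-2, c=-2: calc: tmp becomes 12; next acc becomes -24; next (((b + tmp) > (7 - a)) and (abs(a) >= (c * acc))) evaluates to false; next c becomes 4; next res becomes 0; next at i=2:; next res becomes 0; next at i=3:; next res becomes 0; next at i=4:; next res becomes 0; next at i=5:; next res becomes 0; next val becomes 1; next at i=2:; next val becomes 0; next at i=3:; next val becomes 0; next at i=4:; next val becomes 0; next at i=5:; next val becomes 0; next at i=6:; next val becomes 0; next at i=7:; next val becomes 0; next final value 7 | calc_v2: tmp becomes 12; next acc becomes -24; next (((b + tmp) > (7 - a)) and (max(a, (-a)) >= (c * acc))) evaluates to false; next c becomes 4; next res becomes 0; next res becomes 0; next res becomes 0; next res becomes 0; next res becomes 0; next val becomes 1; next at j=2:; next val becomes 0; next at j=3:; next val becomes 0; next at j=4:; next val becomes 0; next at j=5:; next val becomes 0; next at j=6:; next val becomes 0; next at j=7:; next val becomes 0; next final value 7 — matching result 7.
Every one of the 324 inputs gives matching results.
verdict: equivalent
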